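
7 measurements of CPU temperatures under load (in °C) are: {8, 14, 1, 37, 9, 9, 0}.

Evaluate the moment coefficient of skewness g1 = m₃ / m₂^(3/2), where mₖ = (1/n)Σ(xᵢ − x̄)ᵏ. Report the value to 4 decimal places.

x̄ = (8 + 14 + 1 + 37 + 9 + 9 + 0) / 7 = 11.1429
deviations (xᵢ − x̄): -3.1429, 2.8571, -10.1429, 25.8571, -2.1429, -2.1429, -11.1429
Σ(xᵢ − x̄)² = 922.8571 ⇒ m₂ = 922.8571/7 = 131.83673
Σ(xᵢ − x̄)³ = 14833.4694 ⇒ m₃ = 14833.4694/7 = 2119.06706
m₂^(3/2) = 131.83673^(1.5) = 1513.75175
g1 = m₃ / m₂^(3/2) = 2119.06706 / 1513.75175 ≈ 1.3999

1.3999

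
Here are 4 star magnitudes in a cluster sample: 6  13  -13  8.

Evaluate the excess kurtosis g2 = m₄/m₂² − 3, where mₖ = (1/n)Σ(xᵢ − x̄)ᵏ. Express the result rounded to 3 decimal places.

-0.814

x̄ = 3.5000
Σ(xᵢ − x̄)² = 389.0000 ⇒ m₂ = 97.25000
Σ(xᵢ − x̄)⁴ = 82714.2500 ⇒ m₄ = 20678.56250
m₂² = 9457.56250
g2 = m₄/m₂² − 3 = 2.18646 − 3 ≈ -0.814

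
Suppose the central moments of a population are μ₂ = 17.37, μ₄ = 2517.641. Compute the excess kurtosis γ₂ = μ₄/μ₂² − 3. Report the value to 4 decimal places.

μ₂² = 17.37² = 301.71690
μ₄/μ₂² = 2517.641 / 301.71690 = 8.34438
γ₂ = 8.34438 − 3 ≈ 5.3444

5.3444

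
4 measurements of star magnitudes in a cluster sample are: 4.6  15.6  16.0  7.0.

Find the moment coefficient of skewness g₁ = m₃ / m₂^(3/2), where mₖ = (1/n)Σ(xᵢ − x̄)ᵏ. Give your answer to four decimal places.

x̄ = (4.6 + 15.6 + 16.0 + 7.0) / 4 = 10.8000
deviations (xᵢ − x̄): -6.2000, 4.8000, 5.2000, -3.8000
Σ(xᵢ − x̄)² = 102.9600 ⇒ m₂ = 102.9600/4 = 25.74000
Σ(xᵢ − x̄)³ = -42.0000 ⇒ m₃ = -42.0000/4 = -10.50000
m₂^(3/2) = 25.74000^(1.5) = 130.59087
g₁ = m₃ / m₂^(3/2) = -10.50000 / 130.59087 ≈ -0.0804

-0.0804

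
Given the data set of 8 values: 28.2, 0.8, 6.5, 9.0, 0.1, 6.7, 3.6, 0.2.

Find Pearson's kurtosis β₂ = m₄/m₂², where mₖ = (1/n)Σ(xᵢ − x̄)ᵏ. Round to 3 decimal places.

4.749

x̄ = 6.8875
Σ(xᵢ − x̄)² = 597.5288 ⇒ m₂ = 74.69109
Σ(xᵢ − x̄)⁴ = 211950.8111 ⇒ m₄ = 26493.85139
m₂² = 5578.75949
β₂ = m₄/m₂² = 26493.85139 / 5578.75949 ≈ 4.749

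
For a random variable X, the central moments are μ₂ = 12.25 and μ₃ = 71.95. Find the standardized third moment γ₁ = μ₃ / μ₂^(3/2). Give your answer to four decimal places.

1.6781

σ = √μ₂ = √12.25 = 3.50000
σ³ = μ₂^(3/2) = 42.87500
γ₁ = μ₃/σ³ = 71.95 / 42.87500 ≈ 1.6781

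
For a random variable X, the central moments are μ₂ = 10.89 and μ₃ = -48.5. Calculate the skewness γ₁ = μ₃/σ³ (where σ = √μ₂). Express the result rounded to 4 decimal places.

-1.3496

σ = √μ₂ = √10.89 = 3.30000
σ³ = μ₂^(3/2) = 35.93700
γ₁ = μ₃/σ³ = -48.5 / 35.93700 ≈ -1.3496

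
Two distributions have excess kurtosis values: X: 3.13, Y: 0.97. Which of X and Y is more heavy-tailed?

Higher excess kurtosis ⇒ heavier tails relative to the normal distribution.
3.13 vs 0.97: the larger is 3.13, so X has heavier tails.

X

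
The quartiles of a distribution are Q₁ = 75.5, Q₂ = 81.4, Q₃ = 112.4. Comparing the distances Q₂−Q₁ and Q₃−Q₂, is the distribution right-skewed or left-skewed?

Q₂ − Q₁ = 5.9;  Q₃ − Q₂ = 31.0
Q₃ − Q₂ > Q₂ − Q₁ ⇒ the upper half is more spread out ⇒ right-skewed.

right-skewed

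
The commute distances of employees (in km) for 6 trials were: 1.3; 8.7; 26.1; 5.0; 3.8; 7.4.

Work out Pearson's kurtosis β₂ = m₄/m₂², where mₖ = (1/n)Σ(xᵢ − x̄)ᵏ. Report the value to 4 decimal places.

3.6227

x̄ = 8.7167
Σ(xᵢ − x̄)² = 396.9083 ⇒ m₂ = 66.15139
Σ(xᵢ − x̄)⁴ = 95116.8689 ⇒ m₄ = 15852.81149
m₂² = 4376.00625
β₂ = m₄/m₂² = 15852.81149 / 4376.00625 ≈ 3.6227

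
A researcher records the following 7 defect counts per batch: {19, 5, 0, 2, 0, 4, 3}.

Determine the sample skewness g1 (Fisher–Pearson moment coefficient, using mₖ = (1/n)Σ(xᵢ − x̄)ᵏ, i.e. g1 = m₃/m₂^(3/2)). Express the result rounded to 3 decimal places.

x̄ = (19 + 5 + 0 + 2 + 0 + 4 + 3) / 7 = 4.7143
deviations (xᵢ − x̄): 14.2857, 0.2857, -4.7143, -2.7143, -4.7143, -0.7143, -1.7143
Σ(xᵢ − x̄)² = 259.4286 ⇒ m₂ = 259.4286/7 = 37.06122
Σ(xᵢ − x̄)³ = 2680.5306 ⇒ m₃ = 2680.5306/7 = 382.93294
m₂^(3/2) = 37.06122^(1.5) = 225.62107
g1 = m₃ / m₂^(3/2) = 382.93294 / 225.62107 ≈ 1.697

1.697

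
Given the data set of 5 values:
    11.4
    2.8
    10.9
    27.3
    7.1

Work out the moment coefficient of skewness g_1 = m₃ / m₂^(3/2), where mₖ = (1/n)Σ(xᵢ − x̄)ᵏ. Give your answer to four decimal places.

x̄ = (11.4 + 2.8 + 10.9 + 27.3 + 7.1) / 5 = 11.9000
deviations (xᵢ − x̄): -0.5000, -9.1000, -1.0000, 15.4000, -4.8000
Σ(xᵢ − x̄)² = 344.2600 ⇒ m₂ = 344.2600/5 = 68.85200
Σ(xᵢ − x̄)³ = 2786.9760 ⇒ m₃ = 2786.9760/5 = 557.39520
m₂^(3/2) = 68.85200^(1.5) = 571.31397
g_1 = m₃ / m₂^(3/2) = 557.39520 / 571.31397 ≈ 0.9756

0.9756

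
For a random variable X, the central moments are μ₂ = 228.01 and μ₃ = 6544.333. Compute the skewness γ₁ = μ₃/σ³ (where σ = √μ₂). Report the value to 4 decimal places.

σ = √μ₂ = √228.01 = 15.10000
σ³ = μ₂^(3/2) = 3442.95100
γ₁ = μ₃/σ³ = 6544.333 / 3442.95100 ≈ 1.9008

1.9008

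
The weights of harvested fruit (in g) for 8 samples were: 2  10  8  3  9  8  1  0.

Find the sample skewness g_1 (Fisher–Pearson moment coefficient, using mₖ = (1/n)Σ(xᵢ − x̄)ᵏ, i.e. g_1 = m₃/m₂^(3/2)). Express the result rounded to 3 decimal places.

-0.055

x̄ = (2 + 10 + 8 + 3 + 9 + 8 + 1 + 0) / 8 = 5.1250
deviations (xᵢ − x̄): -3.1250, 4.8750, 2.8750, -2.1250, 3.8750, 2.8750, -4.1250, -5.1250
Σ(xᵢ − x̄)² = 112.8750 ⇒ m₂ = 112.8750/8 = 14.10938
Σ(xᵢ − x̄)³ = -23.3438 ⇒ m₃ = -23.3438/8 = -2.91797
m₂^(3/2) = 14.10938^(1.5) = 52.99827
g_1 = m₃ / m₂^(3/2) = -2.91797 / 52.99827 ≈ -0.055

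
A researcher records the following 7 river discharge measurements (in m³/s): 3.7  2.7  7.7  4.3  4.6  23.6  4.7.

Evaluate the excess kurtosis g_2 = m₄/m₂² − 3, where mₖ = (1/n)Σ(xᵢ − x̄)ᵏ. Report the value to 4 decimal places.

1.7578

x̄ = 7.3286
Σ(xᵢ − x̄)² = 323.0143 ⇒ m₂ = 46.14490
Σ(xᵢ − x̄)⁴ = 70917.1830 ⇒ m₄ = 10131.02614
m₂² = 2129.35161
g_2 = m₄/m₂² − 3 = 4.75780 − 3 ≈ 1.7578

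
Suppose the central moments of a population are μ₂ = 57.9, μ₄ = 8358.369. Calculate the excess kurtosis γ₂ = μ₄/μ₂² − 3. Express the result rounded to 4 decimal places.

-0.5068

μ₂² = 57.9² = 3352.41000
μ₄/μ₂² = 8358.369 / 3352.41000 = 2.49324
γ₂ = 2.49324 − 3 ≈ -0.5068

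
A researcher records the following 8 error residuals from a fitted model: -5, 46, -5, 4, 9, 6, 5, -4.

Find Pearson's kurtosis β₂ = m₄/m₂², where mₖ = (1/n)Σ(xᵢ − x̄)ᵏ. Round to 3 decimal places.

4.996

x̄ = 7.0000
Σ(xᵢ − x̄)² = 1948.0000 ⇒ m₂ = 243.50000
Σ(xᵢ − x̄)⁴ = 2369668.0000 ⇒ m₄ = 296208.50000
m₂² = 59292.25000
β₂ = m₄/m₂² = 296208.50000 / 59292.25000 ≈ 4.996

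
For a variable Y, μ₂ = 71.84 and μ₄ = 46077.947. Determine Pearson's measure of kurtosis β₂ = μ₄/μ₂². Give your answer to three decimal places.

μ₂² = 71.84² = 5160.98560
μ₄/μ₂² = 46077.947 / 5160.98560 = 8.92813
β₂ ≈ 8.928

8.928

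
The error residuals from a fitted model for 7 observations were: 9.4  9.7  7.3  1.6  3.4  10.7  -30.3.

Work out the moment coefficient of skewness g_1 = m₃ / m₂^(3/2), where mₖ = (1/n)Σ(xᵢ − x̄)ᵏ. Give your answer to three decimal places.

-1.819

x̄ = (9.4 + 9.7 + 7.3 + 1.6 + 3.4 + 10.7 - 30.3) / 7 = 1.6857
deviations (xᵢ − x̄): 7.7143, 8.0143, 5.6143, -0.0857, 1.7143, 9.0143, -31.9857
Σ(xᵢ − x̄)² = 1262.5486 ⇒ m₂ = 1262.5486/7 = 180.36408
Σ(xᵢ − x̄)³ = -30835.8298 ⇒ m₃ = -30835.8298/7 = -4405.11854
m₂^(3/2) = 180.36408^(1.5) = 2422.28412
g_1 = m₃ / m₂^(3/2) = -4405.11854 / 2422.28412 ≈ -1.819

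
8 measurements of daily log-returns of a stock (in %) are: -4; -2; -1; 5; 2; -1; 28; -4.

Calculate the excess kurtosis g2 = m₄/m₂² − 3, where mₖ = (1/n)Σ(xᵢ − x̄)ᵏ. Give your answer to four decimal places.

2.2465

x̄ = 2.8750
Σ(xᵢ − x̄)² = 784.8750 ⇒ m₂ = 98.10938
Σ(xᵢ − x̄)⁴ = 404001.0879 ⇒ m₄ = 50500.13599
m₂² = 9625.44946
g2 = m₄/m₂² − 3 = 5.24652 − 3 ≈ 2.2465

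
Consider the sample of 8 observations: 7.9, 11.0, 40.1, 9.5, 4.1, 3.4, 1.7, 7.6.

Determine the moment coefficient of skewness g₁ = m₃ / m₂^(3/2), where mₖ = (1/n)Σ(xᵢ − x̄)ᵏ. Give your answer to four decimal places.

1.9696

x̄ = (7.9 + 11.0 + 40.1 + 9.5 + 4.1 + 3.4 + 1.7 + 7.6) / 8 = 10.6625
deviations (xᵢ − x̄): -2.7625, 0.3375, 29.4375, -1.1625, -6.5625, -7.2625, -8.9625, -3.0625
Σ(xᵢ − x̄)² = 1061.1788 ⇒ m₂ = 1061.1788/8 = 132.64734
Σ(xᵢ − x̄)³ = 24072.6100 ⇒ m₃ = 24072.6100/8 = 3009.07625
m₂^(3/2) = 132.64734^(1.5) = 1527.73433
g₁ = m₃ / m₂^(3/2) = 3009.07625 / 1527.73433 ≈ 1.9696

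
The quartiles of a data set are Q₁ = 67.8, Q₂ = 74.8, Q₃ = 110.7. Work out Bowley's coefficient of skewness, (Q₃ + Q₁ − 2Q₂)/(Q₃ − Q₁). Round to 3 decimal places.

0.674

numerator: Q₃ + Q₁ − 2Q₂ = 110.7 + 67.8 − 2×74.8 = 28.9000
denominator: Q₃ − Q₁ = 110.7 − 67.8 = 42.9000
Bowley skewness = 28.9000 / 42.9000 ≈ 0.674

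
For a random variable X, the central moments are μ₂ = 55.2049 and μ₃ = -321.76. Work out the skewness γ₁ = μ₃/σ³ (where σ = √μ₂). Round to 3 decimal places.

σ = √μ₂ = √55.2049 = 7.43000
σ³ = μ₂^(3/2) = 410.17241
γ₁ = μ₃/σ³ = -321.76 / 410.17241 ≈ -0.784

-0.784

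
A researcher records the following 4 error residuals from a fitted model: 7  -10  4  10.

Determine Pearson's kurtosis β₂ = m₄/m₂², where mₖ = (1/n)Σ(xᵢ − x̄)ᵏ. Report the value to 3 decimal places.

2.143

x̄ = 2.7500
Σ(xᵢ − x̄)² = 234.7500 ⇒ m₂ = 58.68750
Σ(xᵢ − x̄)⁴ = 29518.0781 ⇒ m₄ = 7379.51953
m₂² = 3444.22266
β₂ = m₄/m₂² = 7379.51953 / 3444.22266 ≈ 2.143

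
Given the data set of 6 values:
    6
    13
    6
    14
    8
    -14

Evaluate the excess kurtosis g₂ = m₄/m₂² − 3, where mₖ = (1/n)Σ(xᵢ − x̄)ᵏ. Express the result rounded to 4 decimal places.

x̄ = 5.5000
Σ(xᵢ − x̄)² = 515.5000 ⇒ m₂ = 85.91667
Σ(xᵢ − x̄)⁴ = 153013.3750 ⇒ m₄ = 25502.22917
m₂² = 7381.67361
g₂ = m₄/m₂² − 3 = 3.45480 − 3 ≈ 0.4548

0.4548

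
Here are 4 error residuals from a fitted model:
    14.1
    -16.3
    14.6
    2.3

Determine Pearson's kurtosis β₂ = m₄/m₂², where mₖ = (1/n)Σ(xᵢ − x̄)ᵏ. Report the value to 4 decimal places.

x̄ = 3.6750
Σ(xᵢ − x̄)² = 628.9275 ⇒ m₂ = 157.23188
Σ(xᵢ − x̄)⁴ = 185262.3167 ⇒ m₄ = 46315.57917
m₂² = 24721.86252
β₂ = m₄/m₂² = 46315.57917 / 24721.86252 ≈ 1.8735

1.8735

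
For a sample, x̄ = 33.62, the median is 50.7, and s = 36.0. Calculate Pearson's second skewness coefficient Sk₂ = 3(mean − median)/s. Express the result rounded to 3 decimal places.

-1.423

Sk₂ = 3(33.62 − 50.7) / 36.0 = 3 × -17.0800 / 36.0
    = -51.2400 / 36.0 ≈ -1.423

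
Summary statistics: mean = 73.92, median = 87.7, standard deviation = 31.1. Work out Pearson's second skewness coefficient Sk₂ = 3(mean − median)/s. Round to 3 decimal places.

Sk₂ = 3(73.92 − 87.7) / 31.1 = 3 × -13.7800 / 31.1
    = -41.3400 / 31.1 ≈ -1.329

-1.329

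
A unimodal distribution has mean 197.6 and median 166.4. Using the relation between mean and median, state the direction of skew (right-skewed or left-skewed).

mean − median = 197.6 − 166.4 = 31.2
mean > median ⇒ the longer tail is on the right ⇒ right-skewed (positively skewed).

right-skewed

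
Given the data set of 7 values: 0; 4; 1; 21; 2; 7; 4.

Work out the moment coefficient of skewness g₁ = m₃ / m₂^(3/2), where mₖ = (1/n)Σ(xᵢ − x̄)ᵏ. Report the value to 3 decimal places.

1.628

x̄ = (0 + 4 + 1 + 21 + 2 + 7 + 4) / 7 = 5.5714
deviations (xᵢ − x̄): -5.5714, -1.5714, -4.5714, 15.4286, -3.5714, 1.4286, -1.5714
Σ(xᵢ − x̄)² = 309.7143 ⇒ m₂ = 309.7143/7 = 44.24490
Σ(xᵢ − x̄)³ = 3353.7551 ⇒ m₃ = 3353.7551/7 = 479.10787
m₂^(3/2) = 44.24490^(1.5) = 294.30307
g₁ = m₃ / m₂^(3/2) = 479.10787 / 294.30307 ≈ 1.628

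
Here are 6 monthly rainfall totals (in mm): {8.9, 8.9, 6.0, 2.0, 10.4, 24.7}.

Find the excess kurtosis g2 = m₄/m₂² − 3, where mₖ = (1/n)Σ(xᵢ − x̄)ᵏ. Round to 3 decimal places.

x̄ = 10.1500
Σ(xᵢ − x̄)² = 298.5350 ⇒ m₂ = 49.75583
Σ(xᵢ − x̄)⁴ = 49531.3982 ⇒ m₄ = 8255.23304
m₂² = 2475.64295
g2 = m₄/m₂² − 3 = 3.33458 − 3 ≈ 0.335

0.335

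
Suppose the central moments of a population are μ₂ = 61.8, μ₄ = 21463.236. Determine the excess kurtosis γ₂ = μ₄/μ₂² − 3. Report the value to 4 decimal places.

μ₂² = 61.8² = 3819.24000
μ₄/μ₂² = 21463.236 / 3819.24000 = 5.61977
γ₂ = 5.61977 − 3 ≈ 2.6198

2.6198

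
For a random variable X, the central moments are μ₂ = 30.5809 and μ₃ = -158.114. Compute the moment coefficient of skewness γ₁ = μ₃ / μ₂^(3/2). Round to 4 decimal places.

-0.9350

σ = √μ₂ = √30.5809 = 5.53000
σ³ = μ₂^(3/2) = 169.11238
γ₁ = μ₃/σ³ = -158.114 / 169.11238 ≈ -0.9350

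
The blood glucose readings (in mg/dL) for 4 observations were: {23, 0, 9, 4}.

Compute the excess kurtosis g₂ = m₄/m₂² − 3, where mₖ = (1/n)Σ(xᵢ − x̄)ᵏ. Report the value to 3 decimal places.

x̄ = 9.0000
Σ(xᵢ − x̄)² = 302.0000 ⇒ m₂ = 75.50000
Σ(xᵢ − x̄)⁴ = 45602.0000 ⇒ m₄ = 11400.50000
m₂² = 5700.25000
g₂ = m₄/m₂² − 3 = 2.00000 − 3 ≈ -1.000

-1.000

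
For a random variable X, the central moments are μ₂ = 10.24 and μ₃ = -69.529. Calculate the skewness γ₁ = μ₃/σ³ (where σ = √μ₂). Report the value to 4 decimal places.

-2.1219

σ = √μ₂ = √10.24 = 3.20000
σ³ = μ₂^(3/2) = 32.76800
γ₁ = μ₃/σ³ = -69.529 / 32.76800 ≈ -2.1219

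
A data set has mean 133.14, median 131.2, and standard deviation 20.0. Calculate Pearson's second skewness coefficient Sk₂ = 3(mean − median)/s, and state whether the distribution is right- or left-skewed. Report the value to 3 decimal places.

Sk₂ = 3(133.14 − 131.2) / 20.0 = 3 × 1.9400 / 20.0
    = 5.8200 / 20.0 ≈ 0.291
Sk₂ > 0 ⇒ mean > median ⇒ right-skewed (positive skew).

0.291, right-skewed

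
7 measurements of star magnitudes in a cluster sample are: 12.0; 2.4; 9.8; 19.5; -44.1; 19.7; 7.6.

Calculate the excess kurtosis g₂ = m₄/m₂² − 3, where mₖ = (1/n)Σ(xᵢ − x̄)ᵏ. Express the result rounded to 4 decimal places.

x̄ = 3.8429
Σ(xᵢ − x̄)² = 2913.3371 ⇒ m₂ = 416.19102
Σ(xᵢ − x̄)⁴ = 5412396.5441 ⇒ m₄ = 773199.50630
m₂² = 173214.96547
g₂ = m₄/m₂² − 3 = 4.46381 − 3 ≈ 1.4638

1.4638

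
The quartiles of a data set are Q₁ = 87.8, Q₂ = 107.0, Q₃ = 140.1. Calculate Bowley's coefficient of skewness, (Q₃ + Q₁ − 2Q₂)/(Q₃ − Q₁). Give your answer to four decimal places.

numerator: Q₃ + Q₁ − 2Q₂ = 140.1 + 87.8 − 2×107.0 = 13.9000
denominator: Q₃ − Q₁ = 140.1 − 87.8 = 52.3000
Bowley skewness = 13.9000 / 52.3000 ≈ 0.2658

0.2658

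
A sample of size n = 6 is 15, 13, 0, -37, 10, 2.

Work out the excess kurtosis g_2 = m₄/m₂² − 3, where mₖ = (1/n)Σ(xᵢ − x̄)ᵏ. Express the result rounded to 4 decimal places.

x̄ = 0.5000
Σ(xᵢ − x̄)² = 1865.5000 ⇒ m₂ = 310.91667
Σ(xᵢ − x̄)⁴ = 2054308.3750 ⇒ m₄ = 342384.72917
m₂² = 96669.17361
g_2 = m₄/m₂² − 3 = 3.54182 − 3 ≈ 0.5418

0.5418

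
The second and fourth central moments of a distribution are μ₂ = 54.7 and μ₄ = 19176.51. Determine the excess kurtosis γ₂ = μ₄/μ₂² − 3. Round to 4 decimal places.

μ₂² = 54.7² = 2992.09000
μ₄/μ₂² = 19176.51 / 2992.09000 = 6.40907
γ₂ = 6.40907 − 3 ≈ 3.4091

3.4091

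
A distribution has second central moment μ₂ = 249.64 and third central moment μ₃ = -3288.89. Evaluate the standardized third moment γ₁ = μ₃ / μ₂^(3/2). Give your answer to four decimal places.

σ = √μ₂ = √249.64 = 15.80000
σ³ = μ₂^(3/2) = 3944.31200
γ₁ = μ₃/σ³ = -3288.89 / 3944.31200 ≈ -0.8338

-0.8338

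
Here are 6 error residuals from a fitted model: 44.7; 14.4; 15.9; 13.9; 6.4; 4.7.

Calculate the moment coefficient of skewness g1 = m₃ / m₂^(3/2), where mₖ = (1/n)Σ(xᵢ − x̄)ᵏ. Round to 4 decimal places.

1.3866

x̄ = (44.7 + 14.4 + 15.9 + 13.9 + 6.4 + 4.7) / 6 = 16.6667
deviations (xᵢ − x̄): 28.0333, -2.2667, -0.7667, -2.7667, -10.2667, -11.9667
Σ(xᵢ − x̄)² = 1047.8533 ⇒ m₂ = 1047.8533/6 = 174.64222
Σ(xᵢ − x̄)³ = 19201.4276 ⇒ m₃ = 19201.4276/6 = 3200.23793
m₂^(3/2) = 174.64222^(1.5) = 2307.93659
g1 = m₃ / m₂^(3/2) = 3200.23793 / 2307.93659 ≈ 1.3866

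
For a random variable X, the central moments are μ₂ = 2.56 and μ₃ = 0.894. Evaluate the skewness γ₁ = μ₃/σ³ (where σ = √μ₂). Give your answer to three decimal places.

0.218

σ = √μ₂ = √2.56 = 1.60000
σ³ = μ₂^(3/2) = 4.09600
γ₁ = μ₃/σ³ = 0.894 / 4.09600 ≈ 0.218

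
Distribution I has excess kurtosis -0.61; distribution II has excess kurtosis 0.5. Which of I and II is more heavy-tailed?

Higher excess kurtosis ⇒ heavier tails relative to the normal distribution.
-0.61 vs 0.5: the larger is 0.5, so II has heavier tails. (II is leptokurtic — heavier-than-normal tails; the other is platykurtic.)

II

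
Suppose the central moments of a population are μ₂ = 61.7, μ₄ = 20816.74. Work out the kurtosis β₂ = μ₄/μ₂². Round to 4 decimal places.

μ₂² = 61.7² = 3806.89000
μ₄/μ₂² = 20816.74 / 3806.89000 = 5.46817
β₂ ≈ 5.4682

5.4682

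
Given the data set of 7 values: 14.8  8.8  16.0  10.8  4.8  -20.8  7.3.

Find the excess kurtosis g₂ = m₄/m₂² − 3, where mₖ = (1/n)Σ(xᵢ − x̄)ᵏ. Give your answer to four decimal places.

1.2883

x̄ = 5.9571
Σ(xᵢ − x̄)² = 929.6771 ⇒ m₂ = 132.81102
Σ(xᵢ − x̄)⁴ = 529484.3884 ⇒ m₄ = 75640.62691
m₂² = 17638.76714
g₂ = m₄/m₂² − 3 = 4.28832 − 3 ≈ 1.2883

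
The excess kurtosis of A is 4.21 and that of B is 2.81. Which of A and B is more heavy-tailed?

Higher excess kurtosis ⇒ heavier tails relative to the normal distribution.
4.21 vs 2.81: the larger is 4.21, so A has heavier tails.

A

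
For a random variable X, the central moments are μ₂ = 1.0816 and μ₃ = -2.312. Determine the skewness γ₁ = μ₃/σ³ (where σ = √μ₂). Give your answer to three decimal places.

σ = √μ₂ = √1.0816 = 1.04000
σ³ = μ₂^(3/2) = 1.12486
γ₁ = μ₃/σ³ = -2.312 / 1.12486 ≈ -2.055

-2.055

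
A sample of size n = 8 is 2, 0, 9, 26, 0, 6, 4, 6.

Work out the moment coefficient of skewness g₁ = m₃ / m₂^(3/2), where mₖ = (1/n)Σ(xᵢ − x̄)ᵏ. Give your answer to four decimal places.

1.6772

x̄ = (2 + 0 + 9 + 26 + 0 + 6 + 4 + 6) / 8 = 6.6250
deviations (xᵢ − x̄): -4.6250, -6.6250, 2.3750, 19.3750, -6.6250, -0.6250, -2.6250, -0.6250
Σ(xᵢ − x̄)² = 497.8750 ⇒ m₂ = 497.8750/8 = 62.23438
Σ(xᵢ − x̄)³ = 6587.5313 ⇒ m₃ = 6587.5313/8 = 823.44141
m₂^(3/2) = 62.23438^(1.5) = 490.95931
g₁ = m₃ / m₂^(3/2) = 823.44141 / 490.95931 ≈ 1.6772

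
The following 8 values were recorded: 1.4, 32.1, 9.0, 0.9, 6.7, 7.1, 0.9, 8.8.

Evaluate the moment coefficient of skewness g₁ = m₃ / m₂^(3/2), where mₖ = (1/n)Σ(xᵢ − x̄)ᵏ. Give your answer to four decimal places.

x̄ = (1.4 + 32.1 + 9.0 + 0.9 + 6.7 + 7.1 + 0.9 + 8.8) / 8 = 8.3625
deviations (xᵢ − x̄): -6.9625, 23.7375, 0.6375, -7.4625, -1.6625, -1.2625, -7.4625, 0.4375
Σ(xᵢ − x̄)² = 728.2788 ⇒ m₂ = 728.2788/8 = 91.03484
Σ(xᵢ − x̄)³ = 12200.4048 ⇒ m₃ = 12200.4048/8 = 1525.05060
m₂^(3/2) = 91.03484^(1.5) = 868.58330
g₁ = m₃ / m₂^(3/2) = 1525.05060 / 868.58330 ≈ 1.7558

1.7558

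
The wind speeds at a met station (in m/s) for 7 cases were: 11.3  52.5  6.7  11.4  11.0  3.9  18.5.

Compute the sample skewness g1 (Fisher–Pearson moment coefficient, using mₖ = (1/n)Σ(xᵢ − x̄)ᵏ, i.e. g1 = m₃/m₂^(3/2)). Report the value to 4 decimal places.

x̄ = (11.3 + 52.5 + 6.7 + 11.4 + 11.0 + 3.9 + 18.5) / 7 = 16.4714
deviations (xᵢ − x̄): -5.1714, 36.0286, -9.7714, -5.0714, -5.4714, -12.5714, 2.0286
Σ(xᵢ − x̄)² = 1638.0943 ⇒ m₂ = 1638.0943/7 = 234.01347
Σ(xᵢ − x̄)³ = 43423.2062 ⇒ m₃ = 43423.2062/7 = 6203.31518
m₂^(3/2) = 234.01347^(1.5) = 3579.82077
g1 = m₃ / m₂^(3/2) = 6203.31518 / 3579.82077 ≈ 1.7329

1.7329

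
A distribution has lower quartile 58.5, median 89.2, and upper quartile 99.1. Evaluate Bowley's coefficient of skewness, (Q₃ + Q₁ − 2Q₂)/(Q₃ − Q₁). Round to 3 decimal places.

numerator: Q₃ + Q₁ − 2Q₂ = 99.1 + 58.5 − 2×89.2 = -20.8000
denominator: Q₃ − Q₁ = 99.1 − 58.5 = 40.6000
Bowley skewness = -20.8000 / 40.6000 ≈ -0.512

-0.512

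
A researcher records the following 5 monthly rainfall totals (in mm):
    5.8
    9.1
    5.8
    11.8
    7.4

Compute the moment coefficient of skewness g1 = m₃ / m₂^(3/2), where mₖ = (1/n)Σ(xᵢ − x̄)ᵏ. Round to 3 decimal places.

0.622

x̄ = (5.8 + 9.1 + 5.8 + 11.8 + 7.4) / 5 = 7.9800
deviations (xᵢ − x̄): -2.1800, 1.1200, -2.1800, 3.8200, -0.5800
Σ(xᵢ − x̄)² = 25.6880 ⇒ m₂ = 25.6880/5 = 5.13760
Σ(xᵢ − x̄)³ = 36.2323 ⇒ m₃ = 36.2323/5 = 7.24646
m₂^(3/2) = 5.13760^(1.5) = 11.64503
g1 = m₃ / m₂^(3/2) = 7.24646 / 11.64503 ≈ 0.622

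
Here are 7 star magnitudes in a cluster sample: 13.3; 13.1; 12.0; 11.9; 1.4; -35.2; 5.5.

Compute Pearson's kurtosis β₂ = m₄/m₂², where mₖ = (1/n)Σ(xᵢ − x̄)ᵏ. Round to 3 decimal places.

4.555

x̄ = 3.1429
Σ(xᵢ − x̄)² = 1836.2171 ⇒ m₂ = 262.31673
Σ(xᵢ − x̄)⁴ = 2193962.1645 ⇒ m₄ = 313423.16636
m₂² = 68810.06930
β₂ = m₄/m₂² = 313423.16636 / 68810.06930 ≈ 4.555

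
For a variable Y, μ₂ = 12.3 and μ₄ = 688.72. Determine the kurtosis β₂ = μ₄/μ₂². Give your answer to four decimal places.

4.5523

μ₂² = 12.3² = 151.29000
μ₄/μ₂² = 688.72 / 151.29000 = 4.55232
β₂ ≈ 4.5523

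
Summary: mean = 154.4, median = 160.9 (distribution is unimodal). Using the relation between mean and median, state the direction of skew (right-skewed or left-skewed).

mean − median = 154.4 − 160.9 = -6.5
mean < median ⇒ the longer tail is on the left ⇒ left-skewed (negatively skewed).

left-skewed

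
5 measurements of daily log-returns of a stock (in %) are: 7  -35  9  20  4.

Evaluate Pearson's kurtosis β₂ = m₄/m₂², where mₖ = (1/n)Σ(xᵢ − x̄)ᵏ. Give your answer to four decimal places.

2.9105

x̄ = 1.0000
Σ(xᵢ − x̄)² = 1766.0000 ⇒ m₂ = 353.20000
Σ(xᵢ − x̄)⁴ = 1815410.0000 ⇒ m₄ = 363082.00000
m₂² = 124750.24000
β₂ = m₄/m₂² = 363082.00000 / 124750.24000 ≈ 2.9105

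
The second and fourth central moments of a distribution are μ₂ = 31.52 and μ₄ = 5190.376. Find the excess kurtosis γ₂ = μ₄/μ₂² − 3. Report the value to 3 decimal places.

2.224

μ₂² = 31.52² = 993.51040
μ₄/μ₂² = 5190.376 / 993.51040 = 5.22428
γ₂ = 5.22428 − 3 ≈ 2.224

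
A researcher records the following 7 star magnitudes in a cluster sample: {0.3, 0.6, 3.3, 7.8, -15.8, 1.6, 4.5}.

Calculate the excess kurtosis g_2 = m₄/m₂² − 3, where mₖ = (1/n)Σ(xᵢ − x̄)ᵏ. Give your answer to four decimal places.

1.2129

x̄ = 0.3286
Σ(xᵢ − x̄)² = 343.8743 ⇒ m₂ = 49.12490
Σ(xᵢ − x̄)⁴ = 71167.5297 ⇒ m₄ = 10166.78996
m₂² = 2413.25560
g_2 = m₄/m₂² − 3 = 4.21289 − 3 ≈ 1.2129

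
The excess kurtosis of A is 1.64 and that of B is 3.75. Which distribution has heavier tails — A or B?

B

Higher excess kurtosis ⇒ heavier tails relative to the normal distribution.
1.64 vs 3.75: the larger is 3.75, so B has heavier tails.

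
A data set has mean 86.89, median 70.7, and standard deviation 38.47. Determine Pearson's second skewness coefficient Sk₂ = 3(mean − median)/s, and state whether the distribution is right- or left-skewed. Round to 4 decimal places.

Sk₂ = 3(86.89 − 70.7) / 38.47 = 3 × 16.1900 / 38.47
    = 48.5700 / 38.47 ≈ 1.2625
Sk₂ > 0 ⇒ mean > median ⇒ right-skewed (positive skew).

1.2625, right-skewed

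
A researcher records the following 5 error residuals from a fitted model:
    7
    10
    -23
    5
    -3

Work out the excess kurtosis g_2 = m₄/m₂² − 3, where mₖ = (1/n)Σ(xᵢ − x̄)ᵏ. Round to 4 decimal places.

-0.3989

x̄ = -0.8000
Σ(xᵢ − x̄)² = 708.8000 ⇒ m₂ = 141.76000
Σ(xᵢ − x̄)⁴ = 261352.7360 ⇒ m₄ = 52270.54720
m₂² = 20095.89760
g_2 = m₄/m₂² − 3 = 2.60106 − 3 ≈ -0.3989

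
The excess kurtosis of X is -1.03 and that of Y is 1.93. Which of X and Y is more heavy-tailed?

Y

Higher excess kurtosis ⇒ heavier tails relative to the normal distribution.
-1.03 vs 1.93: the larger is 1.93, so Y has heavier tails. (Y is leptokurtic — heavier-than-normal tails; the other is platykurtic.)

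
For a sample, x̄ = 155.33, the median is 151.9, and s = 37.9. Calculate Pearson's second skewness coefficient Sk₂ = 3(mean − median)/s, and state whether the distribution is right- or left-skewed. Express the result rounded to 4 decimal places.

0.2715, right-skewed

Sk₂ = 3(155.33 − 151.9) / 37.9 = 3 × 3.4300 / 37.9
    = 10.2900 / 37.9 ≈ 0.2715
Sk₂ > 0 ⇒ mean > median ⇒ right-skewed (positive skew).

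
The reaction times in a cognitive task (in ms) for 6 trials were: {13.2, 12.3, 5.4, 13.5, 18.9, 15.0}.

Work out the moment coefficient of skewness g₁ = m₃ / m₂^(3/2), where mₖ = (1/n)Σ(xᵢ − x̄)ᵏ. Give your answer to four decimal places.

x̄ = (13.2 + 12.3 + 5.4 + 13.5 + 18.9 + 15.0) / 6 = 13.0500
deviations (xᵢ − x̄): 0.1500, -0.7500, -7.6500, 0.4500, 5.8500, 1.9500
Σ(xᵢ − x̄)² = 97.3350 ⇒ m₂ = 97.3350/6 = 16.22250
Σ(xᵢ − x̄)³ = -240.4080 ⇒ m₃ = -240.4080/6 = -40.06800
m₂^(3/2) = 16.22250^(1.5) = 65.33963
g₁ = m₃ / m₂^(3/2) = -40.06800 / 65.33963 ≈ -0.6132

-0.6132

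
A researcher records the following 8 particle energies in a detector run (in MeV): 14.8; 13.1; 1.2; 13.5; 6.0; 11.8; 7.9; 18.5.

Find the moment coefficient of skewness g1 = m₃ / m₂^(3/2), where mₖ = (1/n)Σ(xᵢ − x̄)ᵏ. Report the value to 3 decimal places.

-0.455

x̄ = (14.8 + 13.1 + 1.2 + 13.5 + 6.0 + 11.8 + 7.9 + 18.5) / 8 = 10.8500
deviations (xᵢ − x̄): 3.9500, 2.2500, -9.6500, 2.6500, -4.8500, 0.9500, -2.9500, 7.6500
Σ(xᵢ − x̄)² = 212.4600 ⇒ m₂ = 212.4600/8 = 26.55750
Σ(xᵢ − x̄)³ = -498.2040 ⇒ m₃ = -498.2040/8 = -62.27550
m₂^(3/2) = 26.55750^(1.5) = 136.86134
g1 = m₃ / m₂^(3/2) = -62.27550 / 136.86134 ≈ -0.455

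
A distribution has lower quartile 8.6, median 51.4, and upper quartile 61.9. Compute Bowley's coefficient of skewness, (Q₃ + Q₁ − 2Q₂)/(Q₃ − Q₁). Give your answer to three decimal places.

-0.606

numerator: Q₃ + Q₁ − 2Q₂ = 61.9 + 8.6 − 2×51.4 = -32.3000
denominator: Q₃ − Q₁ = 61.9 − 8.6 = 53.3000
Bowley skewness = -32.3000 / 53.3000 ≈ -0.606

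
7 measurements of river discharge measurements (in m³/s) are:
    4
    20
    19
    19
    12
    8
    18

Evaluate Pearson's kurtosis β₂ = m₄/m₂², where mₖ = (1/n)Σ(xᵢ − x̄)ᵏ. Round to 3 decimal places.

x̄ = 14.2857
Σ(xᵢ − x̄)² = 241.4286 ⇒ m₂ = 34.48980
Σ(xᵢ − x̄)⁴ = 15025.5335 ⇒ m₄ = 2146.50479
m₂² = 1189.54602
β₂ = m₄/m₂² = 2146.50479 / 1189.54602 ≈ 1.804

1.804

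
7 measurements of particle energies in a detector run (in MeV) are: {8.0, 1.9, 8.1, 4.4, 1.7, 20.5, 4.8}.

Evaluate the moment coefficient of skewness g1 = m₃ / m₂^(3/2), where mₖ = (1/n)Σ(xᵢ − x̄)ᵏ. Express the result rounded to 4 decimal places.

1.4112

x̄ = (8.0 + 1.9 + 8.1 + 4.4 + 1.7 + 20.5 + 4.8) / 7 = 7.0571
deviations (xᵢ − x̄): 0.9429, -5.1571, 1.0429, -2.6571, -5.3571, 13.4429, -2.2571
Σ(xᵢ − x̄)² = 250.1371 ⇒ m₂ = 250.1371/7 = 35.73388
Σ(xᵢ − x̄)³ = 2110.0720 ⇒ m₃ = 2110.0720/7 = 301.43886
m₂^(3/2) = 35.73388^(1.5) = 213.60933
g1 = m₃ / m₂^(3/2) = 301.43886 / 213.60933 ≈ 1.4112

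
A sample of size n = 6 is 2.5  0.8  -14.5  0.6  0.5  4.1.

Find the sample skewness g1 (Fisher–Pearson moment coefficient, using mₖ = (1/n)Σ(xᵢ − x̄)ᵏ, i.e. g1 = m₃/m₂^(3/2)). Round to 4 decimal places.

x̄ = (2.5 + 0.8 - 14.5 + 0.6 + 0.5 + 4.1) / 6 = -1.0000
deviations (xᵢ − x̄): 3.5000, 1.8000, -13.5000, 1.6000, 1.5000, 5.1000
Σ(xᵢ − x̄)² = 228.5600 ⇒ m₂ = 228.5600/6 = 38.09333
Σ(xᵢ − x̄)³ = -2271.5460 ⇒ m₃ = -2271.5460/6 = -378.59100
m₂^(3/2) = 38.09333^(1.5) = 235.11128
g1 = m₃ / m₂^(3/2) = -378.59100 / 235.11128 ≈ -1.6103

-1.6103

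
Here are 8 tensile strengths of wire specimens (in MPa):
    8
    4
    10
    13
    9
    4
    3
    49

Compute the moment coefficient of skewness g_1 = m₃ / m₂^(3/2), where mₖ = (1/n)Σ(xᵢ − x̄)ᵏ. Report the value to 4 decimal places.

2.0388

x̄ = (8 + 4 + 10 + 13 + 9 + 4 + 3 + 49) / 8 = 12.5000
deviations (xᵢ − x̄): -4.5000, -8.5000, -2.5000, 0.5000, -3.5000, -8.5000, -9.5000, 36.5000
Σ(xᵢ − x̄)² = 1606.0000 ⇒ m₂ = 1606.0000/8 = 200.75000
Σ(xᵢ − x̄)³ = 46392.0000 ⇒ m₃ = 46392.0000/8 = 5799.00000
m₂^(3/2) = 200.75000^(1.5) = 2844.35193
g_1 = m₃ / m₂^(3/2) = 5799.00000 / 2844.35193 ≈ 2.0388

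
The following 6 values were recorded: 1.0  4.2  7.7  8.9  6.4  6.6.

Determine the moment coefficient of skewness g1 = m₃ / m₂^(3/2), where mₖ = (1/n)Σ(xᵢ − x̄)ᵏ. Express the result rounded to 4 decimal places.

x̄ = (1.0 + 4.2 + 7.7 + 8.9 + 6.4 + 6.6) / 6 = 5.8000
deviations (xᵢ − x̄): -4.8000, -1.6000, 1.9000, 3.1000, 0.6000, 0.8000
Σ(xᵢ − x̄)² = 39.8200 ⇒ m₂ = 39.8200/6 = 6.63667
Σ(xᵢ − x̄)³ = -77.3100 ⇒ m₃ = -77.3100/6 = -12.88500
m₂^(3/2) = 6.63667^(1.5) = 17.09720
g1 = m₃ / m₂^(3/2) = -12.88500 / 17.09720 ≈ -0.7536

-0.7536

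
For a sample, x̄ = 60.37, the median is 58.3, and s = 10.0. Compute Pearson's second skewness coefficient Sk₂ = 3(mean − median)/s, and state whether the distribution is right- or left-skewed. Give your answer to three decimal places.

Sk₂ = 3(60.37 − 58.3) / 10.0 = 3 × 2.0700 / 10.0
    = 6.2100 / 10.0 ≈ 0.621
Sk₂ > 0 ⇒ mean > median ⇒ right-skewed (positive skew).

0.621, right-skewed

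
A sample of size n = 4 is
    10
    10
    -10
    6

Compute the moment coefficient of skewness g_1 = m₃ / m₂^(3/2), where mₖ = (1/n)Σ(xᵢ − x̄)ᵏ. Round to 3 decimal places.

-1.027

x̄ = (10 + 10 - 10 + 6) / 4 = 4.0000
deviations (xᵢ − x̄): 6.0000, 6.0000, -14.0000, 2.0000
Σ(xᵢ − x̄)² = 272.0000 ⇒ m₂ = 272.0000/4 = 68.00000
Σ(xᵢ − x̄)³ = -2304.0000 ⇒ m₃ = -2304.0000/4 = -576.00000
m₂^(3/2) = 68.00000^(1.5) = 560.74237
g_1 = m₃ / m₂^(3/2) = -576.00000 / 560.74237 ≈ -1.027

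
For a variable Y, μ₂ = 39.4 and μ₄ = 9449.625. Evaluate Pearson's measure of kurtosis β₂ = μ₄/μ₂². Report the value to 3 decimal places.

μ₂² = 39.4² = 1552.36000
μ₄/μ₂² = 9449.625 / 1552.36000 = 6.08726
β₂ ≈ 6.087

6.087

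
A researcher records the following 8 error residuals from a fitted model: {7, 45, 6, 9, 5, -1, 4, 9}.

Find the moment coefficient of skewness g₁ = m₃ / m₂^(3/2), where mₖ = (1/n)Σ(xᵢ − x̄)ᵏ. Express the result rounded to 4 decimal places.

x̄ = (7 + 45 + 6 + 9 + 5 - 1 + 4 + 9) / 8 = 10.5000
deviations (xᵢ − x̄): -3.5000, 34.5000, -4.5000, -1.5000, -5.5000, -11.5000, -6.5000, -1.5000
Σ(xᵢ − x̄)² = 1432.0000 ⇒ m₂ = 1432.0000/8 = 179.00000
Σ(xᵢ − x̄)³ = 38961.0000 ⇒ m₃ = 38961.0000/8 = 4870.12500
m₂^(3/2) = 179.00000^(1.5) = 2394.85678
g₁ = m₃ / m₂^(3/2) = 4870.12500 / 2394.85678 ≈ 2.0336

2.0336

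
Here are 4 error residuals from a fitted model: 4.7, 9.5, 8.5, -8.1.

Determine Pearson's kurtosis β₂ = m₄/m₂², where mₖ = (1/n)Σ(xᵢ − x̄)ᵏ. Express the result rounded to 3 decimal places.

x̄ = 3.6500
Σ(xᵢ − x̄)² = 196.9100 ⇒ m₂ = 49.22750
Σ(xᵢ − x̄)⁴ = 20786.9569 ⇒ m₄ = 5196.73923
m₂² = 2423.34676
β₂ = m₄/m₂² = 5196.73923 / 2423.34676 ≈ 2.144

2.144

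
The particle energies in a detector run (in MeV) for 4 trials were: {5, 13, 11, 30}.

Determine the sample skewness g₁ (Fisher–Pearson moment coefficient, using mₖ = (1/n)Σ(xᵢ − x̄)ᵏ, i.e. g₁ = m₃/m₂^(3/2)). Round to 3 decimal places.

x̄ = (5 + 13 + 11 + 30) / 4 = 14.7500
deviations (xᵢ − x̄): -9.7500, -1.7500, -3.7500, 15.2500
Σ(xᵢ − x̄)² = 344.7500 ⇒ m₂ = 344.7500/4 = 86.18750
Σ(xᵢ − x̄)³ = 2561.6250 ⇒ m₃ = 2561.6250/4 = 640.40625
m₂^(3/2) = 86.18750^(1.5) = 800.14082
g₁ = m₃ / m₂^(3/2) = 640.40625 / 800.14082 ≈ 0.800

0.800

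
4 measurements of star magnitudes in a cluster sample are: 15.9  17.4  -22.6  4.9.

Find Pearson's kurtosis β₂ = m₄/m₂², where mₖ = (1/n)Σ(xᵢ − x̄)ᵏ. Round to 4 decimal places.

2.0648

x̄ = 3.9000
Σ(xᵢ − x̄)² = 1029.5000 ⇒ m₂ = 257.37500
Σ(xᵢ − x̄)⁴ = 547107.1250 ⇒ m₄ = 136776.78125
m₂² = 66241.89063
β₂ = m₄/m₂² = 136776.78125 / 66241.89063 ≈ 2.0648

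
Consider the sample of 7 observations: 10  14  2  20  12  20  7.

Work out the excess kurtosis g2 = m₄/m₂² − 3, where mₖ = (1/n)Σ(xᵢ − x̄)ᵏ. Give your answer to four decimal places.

x̄ = 12.1429
Σ(xᵢ − x̄)² = 260.8571 ⇒ m₂ = 37.26531
Σ(xᵢ − x̄)⁴ = 18938.6647 ⇒ m₄ = 2705.52353
m₂² = 1388.70304
g2 = m₄/m₂² − 3 = 1.94824 − 3 ≈ -1.0518

-1.0518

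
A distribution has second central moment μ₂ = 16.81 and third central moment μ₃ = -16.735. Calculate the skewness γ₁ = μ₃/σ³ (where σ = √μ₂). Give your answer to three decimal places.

-0.243

σ = √μ₂ = √16.81 = 4.10000
σ³ = μ₂^(3/2) = 68.92100
γ₁ = μ₃/σ³ = -16.735 / 68.92100 ≈ -0.243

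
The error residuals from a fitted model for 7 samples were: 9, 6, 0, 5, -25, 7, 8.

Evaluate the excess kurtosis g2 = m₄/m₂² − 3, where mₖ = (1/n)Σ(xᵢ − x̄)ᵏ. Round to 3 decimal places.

x̄ = 1.4286
Σ(xᵢ − x̄)² = 865.7143 ⇒ m₂ = 123.67347
Σ(xᵢ − x̄)⁴ = 494577.7609 ⇒ m₄ = 70653.96585
m₂² = 15295.12703
g2 = m₄/m₂² − 3 = 4.61938 − 3 ≈ 1.619

1.619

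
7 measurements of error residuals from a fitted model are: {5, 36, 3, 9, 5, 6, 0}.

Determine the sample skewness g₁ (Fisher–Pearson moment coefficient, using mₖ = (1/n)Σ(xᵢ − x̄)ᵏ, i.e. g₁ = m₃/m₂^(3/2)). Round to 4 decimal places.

x̄ = (5 + 36 + 3 + 9 + 5 + 6 + 0) / 7 = 9.1429
deviations (xᵢ − x̄): -4.1429, 26.8571, -6.1429, -0.1429, -4.1429, -3.1429, -9.1429
Σ(xᵢ − x̄)² = 886.8571 ⇒ m₂ = 886.8571/7 = 126.69388
Σ(xᵢ − x̄)³ = 18202.8980 ⇒ m₃ = 18202.8980/7 = 2600.41399
m₂^(3/2) = 126.69388^(1.5) = 1426.04570
g₁ = m₃ / m₂^(3/2) = 2600.41399 / 1426.04570 ≈ 1.8235

1.8235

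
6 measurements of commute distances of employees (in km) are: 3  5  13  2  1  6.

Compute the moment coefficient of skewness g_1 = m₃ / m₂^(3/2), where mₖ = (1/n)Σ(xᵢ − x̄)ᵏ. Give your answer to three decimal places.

x̄ = (3 + 5 + 13 + 2 + 1 + 6) / 6 = 5.0000
deviations (xᵢ − x̄): -2.0000, 0.0000, 8.0000, -3.0000, -4.0000, 1.0000
Σ(xᵢ − x̄)² = 94.0000 ⇒ m₂ = 94.0000/6 = 15.66667
Σ(xᵢ − x̄)³ = 414.0000 ⇒ m₃ = 414.0000/6 = 69.00000
m₂^(3/2) = 15.66667^(1.5) = 62.01045
g_1 = m₃ / m₂^(3/2) = 69.00000 / 62.01045 ≈ 1.113

1.113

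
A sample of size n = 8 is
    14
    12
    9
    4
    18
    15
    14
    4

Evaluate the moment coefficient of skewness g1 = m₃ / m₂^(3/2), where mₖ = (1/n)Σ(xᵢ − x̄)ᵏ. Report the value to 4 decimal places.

-0.4156

x̄ = (14 + 12 + 9 + 4 + 18 + 15 + 14 + 4) / 8 = 11.2500
deviations (xᵢ − x̄): 2.7500, 0.7500, -2.2500, -7.2500, 6.7500, 3.7500, 2.7500, -7.2500
Σ(xᵢ − x̄)² = 185.5000 ⇒ m₂ = 185.5000/8 = 23.18750
Σ(xᵢ − x̄)³ = -371.2500 ⇒ m₃ = -371.2500/8 = -46.40625
m₂^(3/2) = 23.18750^(1.5) = 111.65570
g1 = m₃ / m₂^(3/2) = -46.40625 / 111.65570 ≈ -0.4156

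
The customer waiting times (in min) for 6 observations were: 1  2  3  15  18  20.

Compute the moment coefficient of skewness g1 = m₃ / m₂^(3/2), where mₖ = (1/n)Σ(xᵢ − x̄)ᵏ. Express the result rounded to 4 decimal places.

x̄ = (1 + 2 + 3 + 15 + 18 + 20) / 6 = 9.8333
deviations (xᵢ − x̄): -8.8333, -7.8333, -6.8333, 5.1667, 8.1667, 10.1667
Σ(xᵢ − x̄)² = 382.8333 ⇒ m₂ = 382.8333/6 = 63.80556
Σ(xᵢ − x̄)³ = 244.4444 ⇒ m₃ = 244.4444/6 = 40.74074
m₂^(3/2) = 63.80556^(1.5) = 509.66844
g1 = m₃ / m₂^(3/2) = 40.74074 / 509.66844 ≈ 0.0799

0.0799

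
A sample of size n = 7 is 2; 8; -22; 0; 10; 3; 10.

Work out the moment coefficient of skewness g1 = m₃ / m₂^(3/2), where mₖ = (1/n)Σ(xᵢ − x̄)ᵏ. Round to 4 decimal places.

x̄ = (2 + 8 - 22 + 0 + 10 + 3 + 10) / 7 = 1.5714
deviations (xᵢ − x̄): 0.4286, 6.4286, -23.5714, -1.5714, 8.4286, 1.4286, 8.4286
Σ(xᵢ − x̄)² = 743.7143 ⇒ m₂ = 743.7143/7 = 106.24490
Σ(xᵢ − x̄)³ = -11634.2449 ⇒ m₃ = -11634.2449/7 = -1662.03499
m₂^(3/2) = 106.24490^(1.5) = 1095.12105
g1 = m₃ / m₂^(3/2) = -1662.03499 / 1095.12105 ≈ -1.5177

-1.5177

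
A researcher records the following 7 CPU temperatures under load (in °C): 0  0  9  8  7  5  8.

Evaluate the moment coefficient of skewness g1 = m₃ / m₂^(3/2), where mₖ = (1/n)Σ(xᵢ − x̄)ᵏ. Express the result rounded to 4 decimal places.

x̄ = (0 + 0 + 9 + 8 + 7 + 5 + 8) / 7 = 5.2857
deviations (xᵢ − x̄): -5.2857, -5.2857, 3.7143, 2.7143, 1.7143, -0.2857, 2.7143
Σ(xᵢ − x̄)² = 87.4286 ⇒ m₂ = 87.4286/7 = 12.48980
Σ(xᵢ − x̄)³ = -199.1020 ⇒ m₃ = -199.1020/7 = -28.44315
m₂^(3/2) = 12.48980^(1.5) = 44.14007
g1 = m₃ / m₂^(3/2) = -28.44315 / 44.14007 ≈ -0.6444

-0.6444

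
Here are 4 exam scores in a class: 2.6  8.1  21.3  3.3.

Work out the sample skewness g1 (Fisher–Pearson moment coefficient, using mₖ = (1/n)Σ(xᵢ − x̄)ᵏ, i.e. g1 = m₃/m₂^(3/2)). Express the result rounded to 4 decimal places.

0.9048

x̄ = (2.6 + 8.1 + 21.3 + 3.3) / 4 = 8.8250
deviations (xᵢ − x̄): -6.2250, -0.7250, 12.4750, -5.5250
Σ(xᵢ − x̄)² = 225.4275 ⇒ m₂ = 225.4275/4 = 56.35688
Σ(xᵢ − x̄)³ = 1531.1719 ⇒ m₃ = 1531.1719/4 = 382.79297
m₂^(3/2) = 56.35688^(1.5) = 423.07791
g1 = m₃ / m₂^(3/2) = 382.79297 / 423.07791 ≈ 0.9048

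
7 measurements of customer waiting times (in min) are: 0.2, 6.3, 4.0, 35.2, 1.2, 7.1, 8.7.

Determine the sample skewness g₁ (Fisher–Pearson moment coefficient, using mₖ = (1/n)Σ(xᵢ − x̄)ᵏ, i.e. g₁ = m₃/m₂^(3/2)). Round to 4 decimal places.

1.7590

x̄ = (0.2 + 6.3 + 4.0 + 35.2 + 1.2 + 7.1 + 8.7) / 7 = 8.9571
deviations (xᵢ − x̄): -8.7571, -2.6571, -4.9571, 26.2429, -7.7571, -1.8571, -0.2571
Σ(xᵢ − x̄)² = 860.6971 ⇒ m₂ = 860.6971/7 = 122.95673
Σ(xᵢ − x̄)³ = 16787.7966 ⇒ m₃ = 16787.7966/7 = 2398.25666
m₂^(3/2) = 122.95673^(1.5) = 1363.41630
g₁ = m₃ / m₂^(3/2) = 2398.25666 / 1363.41630 ≈ 1.7590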